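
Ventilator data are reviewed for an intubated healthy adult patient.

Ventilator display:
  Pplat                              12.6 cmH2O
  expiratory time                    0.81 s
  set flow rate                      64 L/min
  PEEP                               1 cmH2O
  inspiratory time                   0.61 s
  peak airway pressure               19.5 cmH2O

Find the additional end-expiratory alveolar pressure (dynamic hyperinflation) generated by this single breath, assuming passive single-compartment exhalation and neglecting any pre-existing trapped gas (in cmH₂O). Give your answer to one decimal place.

1.2

Flow: 64 L/min ÷ 60 = 1.0667 L/s.
Vt = flow × Ti = 1.0667 L/s × 0.61 s × 1000 mL/L = 650.69 mL.
R = (PIP − Pplat)/V̇ = (19.5 − 12.6) / 1.0667 = 6.9/1.0667 = 6.469 cmH2O·s/L.
C = Vt/(Pplat − PEEP) = 650.69 / (12.6 − 1) = 650.69/11.6 = 56.094 mL/cmH2O.
τ = R × C = 6.469 × 0.05609 L/cmH2O = 0.3628 s.
Fraction remaining = e^(−Te/τ) = e^(−0.81/0.3628) = 0.1072; trapped volume = 650.69 × 0.1072 = 69.754 mL.
Additional alveolar pressure from trapping ≈ V_trapped / C = 69.754 / 56.094 = 1.244 cmH2O.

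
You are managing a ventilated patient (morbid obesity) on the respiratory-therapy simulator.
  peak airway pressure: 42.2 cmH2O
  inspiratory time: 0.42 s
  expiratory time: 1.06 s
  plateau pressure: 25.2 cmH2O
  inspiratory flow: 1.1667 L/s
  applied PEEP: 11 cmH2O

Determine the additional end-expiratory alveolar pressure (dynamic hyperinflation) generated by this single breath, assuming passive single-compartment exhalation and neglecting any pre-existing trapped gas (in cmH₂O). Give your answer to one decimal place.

Vt = flow × Ti = 1.1667 L/s × 0.42 s × 1000 mL/L = 490.01 mL.
R = (PIP − Pplat)/V̇ = (42.2 − 25.2) / 1.1667 = 17.0/1.1667 = 14.571 cmH2O·s/L.
C = Vt/(Pplat − PEEP) = 490.01 / (25.2 − 11) = 490.01/14.2 = 34.508 mL/cmH2O.
τ = R × C = 14.571 × 0.03451 L/cmH2O = 0.5028 s.
Fraction remaining = e^(−Te/τ) = e^(−1.06/0.5028) = 0.1215; trapped volume = 490.01 × 0.1215 = 59.536 mL.
Additional alveolar pressure from trapping ≈ V_trapped / C = 59.536 / 34.508 = 1.725 cmH2O.

1.7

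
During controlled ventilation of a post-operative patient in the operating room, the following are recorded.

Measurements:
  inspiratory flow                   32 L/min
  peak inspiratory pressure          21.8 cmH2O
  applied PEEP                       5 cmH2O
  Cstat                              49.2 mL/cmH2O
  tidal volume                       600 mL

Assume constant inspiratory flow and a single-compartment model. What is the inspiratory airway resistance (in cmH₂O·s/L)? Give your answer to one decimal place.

8.6

Flow: 32 L/min ÷ 60 = 0.5333 L/s.
Equation of motion (constant flow): PIP = Vt/C + R·V̇ + PEEP.
R·V̇ = PIP − Vt/C − PEEP = 21.8 − 600/49.2 − 5 = 21.8 − 12.195 − 5 = 4.605 cmH2O.
R = 4.605 / 0.5333 = 8.635 cmH2O·s/L.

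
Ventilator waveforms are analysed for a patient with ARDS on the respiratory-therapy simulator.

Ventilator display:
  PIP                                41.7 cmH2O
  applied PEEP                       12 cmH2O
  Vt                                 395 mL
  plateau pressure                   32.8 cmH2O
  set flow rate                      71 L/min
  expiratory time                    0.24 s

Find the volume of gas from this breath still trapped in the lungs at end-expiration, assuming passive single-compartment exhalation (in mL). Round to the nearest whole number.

Flow: 71 L/min ÷ 60 = 1.1833 L/s.
R = (PIP − Pplat)/V̇ = (41.7 − 32.8) / 1.1833 = 8.9/1.1833 = 7.521 cmH2O·s/L.
C = Vt/(Pplat − PEEP) = 395.0 / (32.8 − 12) = 395.0/20.8 = 18.99 mL/cmH2O.
τ = R × C = 7.521 × 0.01899 L/cmH2O = 0.1428 s.
Fraction remaining = e^(−Te/τ) = e^(−0.24/0.1428) = 0.1862.
Trapped volume = 395.0 × 0.1862 = 73.549 mL.

74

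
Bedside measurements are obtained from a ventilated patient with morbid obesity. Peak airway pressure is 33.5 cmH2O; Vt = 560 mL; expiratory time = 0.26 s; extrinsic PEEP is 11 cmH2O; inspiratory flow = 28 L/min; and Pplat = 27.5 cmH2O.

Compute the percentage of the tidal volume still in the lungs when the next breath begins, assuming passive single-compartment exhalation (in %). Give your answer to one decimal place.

Flow: 28 L/min ÷ 60 = 0.4667 L/s.
R = (PIP − Pplat)/V̇ = (33.5 − 27.5) / 0.4667 = 6.0/0.4667 = 12.856 cmH2O·s/L.
C = Vt/(Pplat − PEEP) = 560.0 / (27.5 − 11) = 560.0/16.5 = 33.939 mL/cmH2O.
τ = R × C = 12.856 × 0.03394 L/cmH2O = 0.4363 s.
Fraction remaining at end-expiration = e^(−Te/τ) = e^(−0.26/0.4363) = 0.5511 → 55.11%.

55.1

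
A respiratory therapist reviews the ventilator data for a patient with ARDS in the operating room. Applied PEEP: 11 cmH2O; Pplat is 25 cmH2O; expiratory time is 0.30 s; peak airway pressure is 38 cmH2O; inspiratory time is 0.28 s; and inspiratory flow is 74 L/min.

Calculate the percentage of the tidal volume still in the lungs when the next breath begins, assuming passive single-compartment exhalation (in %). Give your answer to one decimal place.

31.5

Flow: 74 L/min ÷ 60 = 1.2333 L/s.
Vt = flow × Ti = 1.2333 L/s × 0.28 s × 1000 mL/L = 345.32 mL.
R = (PIP − Pplat)/V̇ = (38 − 25) / 1.2333 = 13.0/1.2333 = 10.541 cmH2O·s/L.
C = Vt/(Pplat − PEEP) = 345.32 / (25 − 11) = 345.32/14.0 = 24.666 mL/cmH2O.
τ = R × C = 10.541 × 0.02467 L/cmH2O = 0.26 s.
Fraction remaining at end-expiration = e^(−Te/τ) = e^(−0.30/0.26) = 0.3154 → 31.54%.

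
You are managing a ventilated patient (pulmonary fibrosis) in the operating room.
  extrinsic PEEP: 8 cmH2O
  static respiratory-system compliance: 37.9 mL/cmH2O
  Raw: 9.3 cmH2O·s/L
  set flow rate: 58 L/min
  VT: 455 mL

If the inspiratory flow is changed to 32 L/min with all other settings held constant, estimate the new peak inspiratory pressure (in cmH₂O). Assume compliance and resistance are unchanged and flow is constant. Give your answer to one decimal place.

25.0

Flow: 58 L/min ÷ 60 = 0.9667 L/s.
New flow: 32 L/min ÷ 60 = 0.5333 L/s.
PIP = Vt/C + R·V̇ + PEEP (constant-flow equation of motion).
Only the resistive term changes: ΔPIP = R × ΔV̇ = 9.3 × (0.5333 − 0.9667) = 9.3 × -0.4334 = -4.031 cmH2O.
Original PIP = 455/37.9 + 9.3×0.9667 + 8 = 28.996 cmH2O; new PIP = 28.996 + (-4.031) = 24.965 cmH2O.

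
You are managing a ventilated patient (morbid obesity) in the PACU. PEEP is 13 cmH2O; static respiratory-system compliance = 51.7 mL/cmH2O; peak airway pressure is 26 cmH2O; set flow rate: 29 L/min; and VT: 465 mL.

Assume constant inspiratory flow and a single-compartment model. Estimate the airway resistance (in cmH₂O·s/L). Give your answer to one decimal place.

8.3

Flow: 29 L/min ÷ 60 = 0.4833 L/s.
Equation of motion (constant flow): PIP = Vt/C + R·V̇ + PEEP.
R·V̇ = PIP − Vt/C − PEEP = 26 − 465/51.7 − 13 = 26 − 8.994 − 13 = 4.006 cmH2O.
R = 4.006 / 0.4833 = 8.289 cmH2O·s/L.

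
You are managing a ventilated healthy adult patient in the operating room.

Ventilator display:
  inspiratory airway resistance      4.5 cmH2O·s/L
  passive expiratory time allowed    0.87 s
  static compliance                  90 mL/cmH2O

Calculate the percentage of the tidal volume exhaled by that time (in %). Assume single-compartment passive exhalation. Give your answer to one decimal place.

τ = R × C = 4.5 × 90 mL/cmH2O = 4.5 × 0.090 L/cmH2O = 0.405 s.
Passive exhalation: V(t)/V₀ = e^(−t/τ) = e^(−0.87/0.405) = 0.1167.
Fraction exhaled = 1 − 0.1167 = 0.8833 → 88.33%.

88.3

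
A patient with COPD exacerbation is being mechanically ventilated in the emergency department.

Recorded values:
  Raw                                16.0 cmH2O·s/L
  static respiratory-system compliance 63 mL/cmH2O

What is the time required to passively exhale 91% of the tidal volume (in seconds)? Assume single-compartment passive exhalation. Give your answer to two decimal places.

2.43

τ = R × C = 16.0 × 63 mL/cmH2O = 16.0 × 0.063 L/cmH2O = 1.008 s.
Exhaled fraction f = 1 − e^(−t/τ) → t = −τ·ln(1 − f) = −1.008·ln(0.09) = 2.427 s.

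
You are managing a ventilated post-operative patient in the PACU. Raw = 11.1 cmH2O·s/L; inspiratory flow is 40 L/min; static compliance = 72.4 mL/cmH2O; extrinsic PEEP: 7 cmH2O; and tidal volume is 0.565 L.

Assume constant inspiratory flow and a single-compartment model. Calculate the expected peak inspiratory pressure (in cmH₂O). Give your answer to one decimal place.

22.2

Flow: 40 L/min ÷ 60 = 0.6667 L/s.
Equation of motion (constant flow): PIP = Vt/C + R·V̇ + PEEP.
PIP = 565/72.4 + 11.1×0.6667 + 7 = 7.804 + 7.4 + 7 = 22.204 cmH2O.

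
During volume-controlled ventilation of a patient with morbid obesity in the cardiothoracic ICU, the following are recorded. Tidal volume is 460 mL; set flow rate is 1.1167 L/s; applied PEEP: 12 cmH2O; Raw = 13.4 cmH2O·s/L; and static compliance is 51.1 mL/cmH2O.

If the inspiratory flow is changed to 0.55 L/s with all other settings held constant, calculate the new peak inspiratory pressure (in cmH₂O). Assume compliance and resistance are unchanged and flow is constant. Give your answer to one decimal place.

PIP = Vt/C + R·V̇ + PEEP (constant-flow equation of motion).
Only the resistive term changes: ΔPIP = R × ΔV̇ = 13.4 × (0.55 − 1.1167) = 13.4 × -0.5667 = -7.594 cmH2O.
Original PIP = 460/51.1 + 13.4×1.1167 + 12 = 35.966 cmH2O; new PIP = 35.966 + (-7.594) = 28.372 cmH2O.

28.4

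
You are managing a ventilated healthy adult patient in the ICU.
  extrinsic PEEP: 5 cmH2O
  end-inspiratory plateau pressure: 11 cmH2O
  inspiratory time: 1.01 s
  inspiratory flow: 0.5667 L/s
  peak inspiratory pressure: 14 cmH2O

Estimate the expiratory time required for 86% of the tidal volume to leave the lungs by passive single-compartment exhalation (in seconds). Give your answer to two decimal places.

Vt = flow × Ti = 0.5667 L/s × 1.01 s × 1000 mL/L = 572.37 mL.
R = (PIP − Pplat)/V̇ = (14 − 11) / 0.5667 = 3.0/0.5667 = 5.294 cmH2O·s/L.
C = Vt/(Pplat − PEEP) = 572.37 / (11 − 5) = 572.37/6.0 = 95.395 mL/cmH2O.
τ = R × C = 5.294 × 0.0954 L/cmH2O = 0.505 s.
t = −τ·ln(1 − 0.86) = −0.505·ln(0.14) = 0.9929 s.

0.99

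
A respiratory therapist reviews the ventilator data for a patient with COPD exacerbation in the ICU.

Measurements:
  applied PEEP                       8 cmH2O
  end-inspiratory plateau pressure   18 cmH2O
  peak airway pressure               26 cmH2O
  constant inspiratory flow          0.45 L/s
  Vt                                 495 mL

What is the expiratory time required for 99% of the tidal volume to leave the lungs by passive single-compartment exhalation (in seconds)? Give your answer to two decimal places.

R = (PIP − Pplat)/V̇ = (26 − 18) / 0.45 = 8.0/0.45 = 17.778 cmH2O·s/L.
C = Vt/(Pplat − PEEP) = 495.0 / (18 − 8) = 495.0/10.0 = 49.5 mL/cmH2O.
τ = R × C = 17.778 × 0.0495 L/cmH2O = 0.88 s.
t = −τ·ln(1 − 0.99) = −0.88·ln(0.01) = 4.053 s.

4.05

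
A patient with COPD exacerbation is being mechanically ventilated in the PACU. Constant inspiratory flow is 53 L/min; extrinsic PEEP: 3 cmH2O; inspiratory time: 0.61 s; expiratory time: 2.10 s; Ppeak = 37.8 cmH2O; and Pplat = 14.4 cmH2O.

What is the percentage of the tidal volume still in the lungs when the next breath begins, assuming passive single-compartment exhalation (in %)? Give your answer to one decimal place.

Flow: 53 L/min ÷ 60 = 0.8833 L/s.
Vt = flow × Ti = 0.8833 L/s × 0.61 s × 1000 mL/L = 538.81 mL.
R = (PIP − Pplat)/V̇ = (37.8 − 14.4) / 0.8833 = 23.4/0.8833 = 26.492 cmH2O·s/L.
C = Vt/(Pplat − PEEP) = 538.81 / (14.4 − 3) = 538.81/11.4 = 47.264 mL/cmH2O.
τ = R × C = 26.492 × 0.04726 L/cmH2O = 1.252 s.
Fraction remaining at end-expiration = e^(−Te/τ) = e^(−2.10/1.252) = 0.1869 → 18.69%.

18.7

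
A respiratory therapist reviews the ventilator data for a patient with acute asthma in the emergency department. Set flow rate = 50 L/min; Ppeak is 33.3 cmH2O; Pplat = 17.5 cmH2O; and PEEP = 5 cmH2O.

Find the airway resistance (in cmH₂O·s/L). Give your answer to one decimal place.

Flow: 50 L/min ÷ 60 = 0.8333 L/s.
Raw = (PIP − Pplat) / flow = (33.3 − 17.5) / 0.8333 = 15.8 / 0.8333 = 18.961 cmH2O·s/L.

19.0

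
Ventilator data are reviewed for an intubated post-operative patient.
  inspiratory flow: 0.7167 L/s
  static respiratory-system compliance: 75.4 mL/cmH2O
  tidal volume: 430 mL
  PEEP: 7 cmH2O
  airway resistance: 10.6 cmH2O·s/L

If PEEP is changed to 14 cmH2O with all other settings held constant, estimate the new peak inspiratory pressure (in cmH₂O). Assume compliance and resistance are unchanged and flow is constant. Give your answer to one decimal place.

27.3

PIP = Vt/C + R·V̇ + PEEP (constant-flow equation of motion).
Only the baseline term changes: ΔPIP = ΔPEEP = 14 − 7 = 7.0 cmH2O.
Original PIP = 430/75.4 + 10.6×0.7167 + 7 = 20.3 cmH2O; new PIP = 20.3 + (7.0) = 27.3 cmH2O.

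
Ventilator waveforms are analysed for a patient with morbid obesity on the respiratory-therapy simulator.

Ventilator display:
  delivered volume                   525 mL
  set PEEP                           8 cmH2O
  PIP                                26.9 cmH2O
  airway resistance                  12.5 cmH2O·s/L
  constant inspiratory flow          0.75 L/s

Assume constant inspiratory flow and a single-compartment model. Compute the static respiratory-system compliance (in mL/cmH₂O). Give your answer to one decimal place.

55.1

Equation of motion (constant flow): PIP = Vt/C + R·V̇ + PEEP.
Vt/C = PIP − R·V̇ − PEEP = 26.9 − 12.5×0.75 − 8 = 26.9 − 9.375 − 8 = 9.525 cmH2O.
C = Vt / 9.525 = 525 / 9.525 = 55.118 mL/cmH2O.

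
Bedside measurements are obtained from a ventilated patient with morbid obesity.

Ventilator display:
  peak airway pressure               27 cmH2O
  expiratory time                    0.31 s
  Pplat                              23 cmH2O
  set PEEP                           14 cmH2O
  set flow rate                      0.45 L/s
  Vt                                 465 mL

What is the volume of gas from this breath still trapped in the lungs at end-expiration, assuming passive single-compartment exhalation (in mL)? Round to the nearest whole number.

237

R = (PIP − Pplat)/V̇ = (27 − 23) / 0.45 = 4.0/0.45 = 8.889 cmH2O·s/L.
C = Vt/(Pplat − PEEP) = 465.0 / (23 − 14) = 465.0/9.0 = 51.667 mL/cmH2O.
τ = R × C = 8.889 × 0.05167 L/cmH2O = 0.4593 s.
Fraction remaining = e^(−Te/τ) = e^(−0.31/0.4593) = 0.5092.
Trapped volume = 465.0 × 0.5092 = 236.78 mL.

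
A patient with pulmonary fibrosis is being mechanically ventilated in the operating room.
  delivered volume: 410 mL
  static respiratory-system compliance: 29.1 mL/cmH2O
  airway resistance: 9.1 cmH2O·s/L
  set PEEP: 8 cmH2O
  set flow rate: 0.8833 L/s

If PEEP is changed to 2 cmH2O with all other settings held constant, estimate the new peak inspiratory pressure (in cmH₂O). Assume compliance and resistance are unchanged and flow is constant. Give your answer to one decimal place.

PIP = Vt/C + R·V̇ + PEEP (constant-flow equation of motion).
Only the baseline term changes: ΔPIP = ΔPEEP = 2 − 8 = -6.0 cmH2O.
Original PIP = 410/29.1 + 9.1×0.8833 + 8 = 30.127 cmH2O; new PIP = 30.127 + (-6.0) = 24.127 cmH2O.

24.1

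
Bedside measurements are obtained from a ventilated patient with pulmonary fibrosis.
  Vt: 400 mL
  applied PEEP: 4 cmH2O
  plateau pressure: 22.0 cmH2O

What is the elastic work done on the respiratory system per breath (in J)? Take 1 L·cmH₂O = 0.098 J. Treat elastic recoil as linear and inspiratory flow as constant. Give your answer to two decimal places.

0.35

Elastic work ≈ ½ × (Pplat − PEEP) × Vt = 0.5 × (22.0 − 4) × 0.400 L = 0.5 × 18.0 × 0.400 = 3.6 L·cmH2O.
× 0.098 J/(L·cmH2O) → 0.3528 J.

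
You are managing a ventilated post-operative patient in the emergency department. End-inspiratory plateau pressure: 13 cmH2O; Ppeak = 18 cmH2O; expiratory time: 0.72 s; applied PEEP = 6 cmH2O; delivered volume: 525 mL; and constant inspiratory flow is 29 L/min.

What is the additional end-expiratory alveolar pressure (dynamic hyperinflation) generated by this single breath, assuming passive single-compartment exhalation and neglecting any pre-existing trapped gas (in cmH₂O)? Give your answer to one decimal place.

Flow: 29 L/min ÷ 60 = 0.4833 L/s.
R = (PIP − Pplat)/V̇ = (18 − 13) / 0.4833 = 5.0/0.4833 = 10.346 cmH2O·s/L.
C = Vt/(Pplat − PEEP) = 525.0 / (13 − 6) = 525.0/7.0 = 75.0 mL/cmH2O.
τ = R × C = 10.346 × 0.075 L/cmH2O = 0.776 s.
Fraction remaining = e^(−Te/τ) = e^(−0.72/0.776) = 0.3954; trapped volume = 525.0 × 0.3954 = 207.59 mL.
Additional alveolar pressure from trapping ≈ V_trapped / C = 207.59 / 75.0 = 2.768 cmH2O.

2.8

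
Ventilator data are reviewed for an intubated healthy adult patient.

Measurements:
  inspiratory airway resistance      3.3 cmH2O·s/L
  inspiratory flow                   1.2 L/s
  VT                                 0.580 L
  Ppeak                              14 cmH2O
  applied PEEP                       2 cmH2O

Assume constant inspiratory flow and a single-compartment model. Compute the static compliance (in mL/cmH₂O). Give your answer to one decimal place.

Equation of motion (constant flow): PIP = Vt/C + R·V̇ + PEEP.
Vt/C = PIP − R·V̇ − PEEP = 14 − 3.3×1.2 − 2 = 14 − 3.96 − 2 = 8.04 cmH2O.
C = Vt / 8.04 = 580 / 8.04 = 72.139 mL/cmH2O.

72.1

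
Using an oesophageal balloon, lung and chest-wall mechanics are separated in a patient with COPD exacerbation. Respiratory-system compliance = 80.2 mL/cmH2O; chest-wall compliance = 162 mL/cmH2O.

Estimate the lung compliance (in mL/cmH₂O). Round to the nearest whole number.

1/CL = 1/Crs − 1/Ccw.
1/CL = 1/80.2 − 1/162 = 0.006296.
CL = 158.83 mL/cmH2O.

159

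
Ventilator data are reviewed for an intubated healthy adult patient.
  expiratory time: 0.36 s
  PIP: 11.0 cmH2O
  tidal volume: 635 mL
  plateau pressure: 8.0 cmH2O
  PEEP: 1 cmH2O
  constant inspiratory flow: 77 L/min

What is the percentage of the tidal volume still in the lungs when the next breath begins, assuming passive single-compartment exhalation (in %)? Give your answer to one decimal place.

Flow: 77 L/min ÷ 60 = 1.2833 L/s.
R = (PIP − Pplat)/V̇ = (11.0 − 8.0) / 1.2833 = 3.0/1.2833 = 2.338 cmH2O·s/L.
C = Vt/(Pplat − PEEP) = 635.0 / (8.0 − 1) = 635.0/7.0 = 90.714 mL/cmH2O.
τ = R × C = 2.338 × 0.09071 L/cmH2O = 0.2121 s.
Fraction remaining at end-expiration = e^(−Te/τ) = e^(−0.36/0.2121) = 0.1832 → 18.32%.

18.3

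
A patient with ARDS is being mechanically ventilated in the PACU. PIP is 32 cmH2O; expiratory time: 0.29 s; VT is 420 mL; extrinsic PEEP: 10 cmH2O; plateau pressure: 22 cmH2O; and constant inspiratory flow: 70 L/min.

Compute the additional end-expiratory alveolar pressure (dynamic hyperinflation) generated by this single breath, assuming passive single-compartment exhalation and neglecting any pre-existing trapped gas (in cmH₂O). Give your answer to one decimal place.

4.6

Flow: 70 L/min ÷ 60 = 1.1667 L/s.
R = (PIP − Pplat)/V̇ = (32 − 22) / 1.1667 = 10.0/1.1667 = 8.571 cmH2O·s/L.
C = Vt/(Pplat − PEEP) = 420.0 / (22 − 10) = 420.0/12.0 = 35.0 mL/cmH2O.
τ = R × C = 8.571 × 0.035 L/cmH2O = 0.3 s.
Fraction remaining = e^(−Te/τ) = e^(−0.29/0.3) = 0.3803; trapped volume = 420.0 × 0.3803 = 159.73 mL.
Additional alveolar pressure from trapping ≈ V_trapped / C = 159.73 / 35.0 = 4.564 cmH2O.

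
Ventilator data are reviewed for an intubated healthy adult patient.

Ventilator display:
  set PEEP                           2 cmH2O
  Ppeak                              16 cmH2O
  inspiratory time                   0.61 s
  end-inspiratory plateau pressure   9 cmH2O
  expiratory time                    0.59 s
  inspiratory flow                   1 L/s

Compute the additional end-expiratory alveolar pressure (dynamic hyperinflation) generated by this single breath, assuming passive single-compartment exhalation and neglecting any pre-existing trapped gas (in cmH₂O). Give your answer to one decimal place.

2.7

Vt = flow × Ti = 1 L/s × 0.61 s × 1000 mL/L = 610.0 mL.
R = (PIP − Pplat)/V̇ = (16 − 9) / 1 = 7.0/1 = 7.0 cmH2O·s/L.
C = Vt/(Pplat − PEEP) = 610.0 / (9 − 2) = 610.0/7.0 = 87.143 mL/cmH2O.
τ = R × C = 7.0 × 0.08714 L/cmH2O = 0.61 s.
Fraction remaining = e^(−Te/τ) = e^(−0.59/0.61) = 0.3801; trapped volume = 610.0 × 0.3801 = 231.86 mL.
Additional alveolar pressure from trapping ≈ V_trapped / C = 231.86 / 87.143 = 2.661 cmH2O.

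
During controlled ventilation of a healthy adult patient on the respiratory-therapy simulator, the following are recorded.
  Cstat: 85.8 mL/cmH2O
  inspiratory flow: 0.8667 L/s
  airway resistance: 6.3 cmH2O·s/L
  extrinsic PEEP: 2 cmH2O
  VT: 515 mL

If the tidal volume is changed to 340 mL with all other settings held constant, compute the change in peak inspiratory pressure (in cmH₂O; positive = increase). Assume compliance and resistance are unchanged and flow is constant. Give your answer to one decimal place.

-2.0

PIP = Vt/C + R·V̇ + PEEP (constant-flow equation of motion).
Only the elastic term changes: ΔPIP = ΔVt / C = (340 − 515) / 85.8 = -2.04 cmH2O.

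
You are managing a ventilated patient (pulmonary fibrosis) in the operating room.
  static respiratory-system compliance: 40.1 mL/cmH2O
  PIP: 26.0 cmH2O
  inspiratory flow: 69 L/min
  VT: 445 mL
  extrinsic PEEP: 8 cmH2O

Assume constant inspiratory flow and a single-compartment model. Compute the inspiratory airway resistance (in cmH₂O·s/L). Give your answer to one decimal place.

6.0

Flow: 69 L/min ÷ 60 = 1.15 L/s.
Equation of motion (constant flow): PIP = Vt/C + R·V̇ + PEEP.
R·V̇ = PIP − Vt/C − PEEP = 26.0 − 445/40.1 − 8 = 26.0 − 11.097 − 8 = 6.903 cmH2O.
R = 6.903 / 1.15 = 6.003 cmH2O·s/L.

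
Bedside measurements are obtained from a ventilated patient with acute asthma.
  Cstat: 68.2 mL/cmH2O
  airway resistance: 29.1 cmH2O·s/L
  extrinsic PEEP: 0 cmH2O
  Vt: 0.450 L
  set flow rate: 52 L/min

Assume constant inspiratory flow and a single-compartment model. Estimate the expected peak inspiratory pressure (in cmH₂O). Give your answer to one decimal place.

31.8

Flow: 52 L/min ÷ 60 = 0.8667 L/s.
Equation of motion (constant flow): PIP = Vt/C + R·V̇ + PEEP.
PIP = 450/68.2 + 29.1×0.8667 + 0 = 6.598 + 25.221 + 0 = 31.819 cmH2O.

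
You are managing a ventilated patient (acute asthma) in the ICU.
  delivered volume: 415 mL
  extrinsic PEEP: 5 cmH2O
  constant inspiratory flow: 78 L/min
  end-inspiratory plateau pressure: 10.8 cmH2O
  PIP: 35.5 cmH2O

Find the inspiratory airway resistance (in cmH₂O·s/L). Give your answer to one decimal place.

19.0

Flow: 78 L/min ÷ 60 = 1.3 L/s.
Raw = (PIP − Pplat) / flow = (35.5 − 10.8) / 1.3 = 24.7 / 1.3 = 19.0 cmH2O·s/L.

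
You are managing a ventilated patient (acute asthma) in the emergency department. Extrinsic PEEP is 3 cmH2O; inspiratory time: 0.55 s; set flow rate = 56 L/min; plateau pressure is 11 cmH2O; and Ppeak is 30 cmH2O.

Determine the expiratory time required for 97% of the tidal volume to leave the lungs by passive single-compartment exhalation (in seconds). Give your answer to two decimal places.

Flow: 56 L/min ÷ 60 = 0.9333 L/s.
Vt = flow × Ti = 0.9333 L/s × 0.55 s × 1000 mL/L = 513.32 mL.
R = (PIP − Pplat)/V̇ = (30 − 11) / 0.9333 = 19.0/0.9333 = 20.358 cmH2O·s/L.
C = Vt/(Pplat − PEEP) = 513.32 / (11 − 3) = 513.32/8.0 = 64.165 mL/cmH2O.
τ = R × C = 20.358 × 0.06417 L/cmH2O = 1.306 s.
t = −τ·ln(1 − 0.97) = −1.306·ln(0.03) = 4.58 s.

4.58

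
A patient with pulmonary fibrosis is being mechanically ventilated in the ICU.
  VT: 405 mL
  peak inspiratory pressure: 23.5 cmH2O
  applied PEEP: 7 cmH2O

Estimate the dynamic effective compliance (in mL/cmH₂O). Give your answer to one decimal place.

Dynamic compliance = Vt / (PIP − PEEP) = 405 / (23.5 − 7) = 405 / 16.5 = 24.545 mL/cmH2O.

24.5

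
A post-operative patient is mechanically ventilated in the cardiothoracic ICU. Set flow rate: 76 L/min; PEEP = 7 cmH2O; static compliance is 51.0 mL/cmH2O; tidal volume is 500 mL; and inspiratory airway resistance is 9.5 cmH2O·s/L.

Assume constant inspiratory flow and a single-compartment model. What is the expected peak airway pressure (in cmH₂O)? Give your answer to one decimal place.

28.8

Flow: 76 L/min ÷ 60 = 1.2667 L/s.
Equation of motion (constant flow): PIP = Vt/C + R·V̇ + PEEP.
PIP = 500/51.0 + 9.5×1.2667 + 7 = 9.804 + 12.034 + 7 = 28.838 cmH2O.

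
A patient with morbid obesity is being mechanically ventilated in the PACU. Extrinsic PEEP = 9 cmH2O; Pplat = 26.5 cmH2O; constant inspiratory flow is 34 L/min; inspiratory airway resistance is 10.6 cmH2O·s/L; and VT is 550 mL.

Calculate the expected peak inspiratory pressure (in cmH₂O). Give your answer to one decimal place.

32.5

Flow: 34 L/min ÷ 60 = 0.5667 L/s.
PIP = Pplat + Raw × flow = 26.5 + 10.6 × 0.5667 = 26.5 + 6.007 = 32.507 cmH2O.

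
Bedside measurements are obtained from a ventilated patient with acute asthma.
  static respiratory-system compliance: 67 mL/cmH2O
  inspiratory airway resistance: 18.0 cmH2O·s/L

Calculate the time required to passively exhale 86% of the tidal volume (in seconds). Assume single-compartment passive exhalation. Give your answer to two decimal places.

2.37

τ = R × C = 18.0 × 67 mL/cmH2O = 18.0 × 0.067 L/cmH2O = 1.206 s.
Exhaled fraction f = 1 − e^(−t/τ) → t = −τ·ln(1 − f) = −1.206·ln(0.14) = 2.371 s.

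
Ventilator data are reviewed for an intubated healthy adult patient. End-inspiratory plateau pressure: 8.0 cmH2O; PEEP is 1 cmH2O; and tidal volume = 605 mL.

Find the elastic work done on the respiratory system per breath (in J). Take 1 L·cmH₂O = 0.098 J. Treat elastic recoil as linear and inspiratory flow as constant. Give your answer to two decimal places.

Elastic work ≈ ½ × (Pplat − PEEP) × Vt = 0.5 × (8.0 − 1) × 0.605 L = 0.5 × 7.0 × 0.605 = 2.118 L·cmH2O.
× 0.098 J/(L·cmH2O) → 0.2076 J.

0.21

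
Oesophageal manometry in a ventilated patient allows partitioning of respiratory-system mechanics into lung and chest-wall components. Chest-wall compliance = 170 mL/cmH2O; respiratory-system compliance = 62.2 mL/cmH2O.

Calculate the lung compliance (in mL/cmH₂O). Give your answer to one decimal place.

98.1

1/CL = 1/Crs − 1/Ccw.
1/CL = 1/62.2 − 1/170 = 0.01019.
CL = 98.135 mL/cmH2O.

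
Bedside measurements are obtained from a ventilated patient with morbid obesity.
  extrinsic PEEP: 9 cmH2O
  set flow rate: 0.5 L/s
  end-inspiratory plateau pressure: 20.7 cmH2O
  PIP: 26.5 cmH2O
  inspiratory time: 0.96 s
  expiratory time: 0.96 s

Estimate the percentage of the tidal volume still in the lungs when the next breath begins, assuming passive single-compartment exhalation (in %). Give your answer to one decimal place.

Vt = flow × Ti = 0.5 L/s × 0.96 s × 1000 mL/L = 480.0 mL.
R = (PIP − Pplat)/V̇ = (26.5 − 20.7) / 0.5 = 5.8/0.5 = 11.6 cmH2O·s/L.
C = Vt/(Pplat − PEEP) = 480.0 / (20.7 − 9) = 480.0/11.7 = 41.026 mL/cmH2O.
τ = R × C = 11.6 × 0.04103 L/cmH2O = 0.4759 s.
Fraction remaining at end-expiration = e^(−Te/τ) = e^(−0.96/0.4759) = 0.133 → 13.3%.

13.3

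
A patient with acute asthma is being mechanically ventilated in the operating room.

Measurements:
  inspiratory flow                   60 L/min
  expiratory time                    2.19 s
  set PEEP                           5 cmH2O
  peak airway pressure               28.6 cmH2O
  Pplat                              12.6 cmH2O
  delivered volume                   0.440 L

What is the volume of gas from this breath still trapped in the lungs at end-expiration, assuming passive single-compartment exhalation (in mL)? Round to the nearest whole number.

Flow: 60 L/min ÷ 60 = 1 L/s.
R = (PIP − Pplat)/V̇ = (28.6 − 12.6) / 1 = 16.0/1 = 16.0 cmH2O·s/L.
C = Vt/(Pplat − PEEP) = 440.0 / (12.6 − 5) = 440.0/7.6 = 57.895 mL/cmH2O.
τ = R × C = 16.0 × 0.0579 L/cmH2O = 0.9264 s.
Fraction remaining = e^(−Te/τ) = e^(−2.19/0.9264) = 0.09404.
Trapped volume = 440.0 × 0.09404 = 41.378 mL.

41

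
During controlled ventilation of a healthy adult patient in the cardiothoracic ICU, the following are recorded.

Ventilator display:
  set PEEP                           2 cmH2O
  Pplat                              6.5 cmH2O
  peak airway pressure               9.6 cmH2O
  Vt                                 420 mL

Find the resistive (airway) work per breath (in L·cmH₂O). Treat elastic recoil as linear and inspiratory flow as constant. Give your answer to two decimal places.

1.30

With constant inspiratory flow the resistive pressure is constant at PIP − Pplat = 9.6 − 6.5 = 3.1 cmH2O, so resistive work = 3.1 × 0.420 = 1.302 L·cmH2O.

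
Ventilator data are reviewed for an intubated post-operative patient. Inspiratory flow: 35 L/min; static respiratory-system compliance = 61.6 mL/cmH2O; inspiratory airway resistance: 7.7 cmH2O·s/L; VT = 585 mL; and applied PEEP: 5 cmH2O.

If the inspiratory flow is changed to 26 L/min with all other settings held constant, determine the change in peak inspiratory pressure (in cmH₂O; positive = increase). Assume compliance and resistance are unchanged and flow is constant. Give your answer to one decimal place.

Flow: 35 L/min ÷ 60 = 0.5833 L/s.
New flow: 26 L/min ÷ 60 = 0.4333 L/s.
PIP = Vt/C + R·V̇ + PEEP (constant-flow equation of motion).
Only the resistive term changes: ΔPIP = R × ΔV̇ = 7.7 × (0.4333 − 0.5833) = 7.7 × -0.15 = -1.155 cmH2O.

-1.2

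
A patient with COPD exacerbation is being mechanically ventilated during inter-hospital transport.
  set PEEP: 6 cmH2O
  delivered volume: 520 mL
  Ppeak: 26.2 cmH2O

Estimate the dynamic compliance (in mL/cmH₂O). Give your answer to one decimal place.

25.7

Dynamic compliance = Vt / (PIP − PEEP) = 520 / (26.2 − 6) = 520 / 20.2 = 25.743 mL/cmH2O.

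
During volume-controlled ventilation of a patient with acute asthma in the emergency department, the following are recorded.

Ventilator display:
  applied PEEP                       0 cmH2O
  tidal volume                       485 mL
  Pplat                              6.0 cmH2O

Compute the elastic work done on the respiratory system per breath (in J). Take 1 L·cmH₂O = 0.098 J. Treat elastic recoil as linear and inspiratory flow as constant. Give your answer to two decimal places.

0.14

Elastic work ≈ ½ × (Pplat − PEEP) × Vt = 0.5 × (6.0 − 0) × 0.485 L = 0.5 × 6.0 × 0.485 = 1.455 L·cmH2O.
× 0.098 J/(L·cmH2O) → 0.1426 J.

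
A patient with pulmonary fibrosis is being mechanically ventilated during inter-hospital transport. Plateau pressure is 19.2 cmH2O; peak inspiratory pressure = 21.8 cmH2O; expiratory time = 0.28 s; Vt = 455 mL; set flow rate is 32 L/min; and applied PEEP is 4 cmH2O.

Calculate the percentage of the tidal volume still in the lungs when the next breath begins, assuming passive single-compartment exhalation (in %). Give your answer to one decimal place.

Flow: 32 L/min ÷ 60 = 0.5333 L/s.
R = (PIP − Pplat)/V̇ = (21.8 − 19.2) / 0.5333 = 2.6/0.5333 = 4.875 cmH2O·s/L.
C = Vt/(Pplat − PEEP) = 455.0 / (19.2 − 4) = 455.0/15.2 = 29.934 mL/cmH2O.
τ = R × C = 4.875 × 0.02993 L/cmH2O = 0.1459 s.
Fraction remaining at end-expiration = e^(−Te/τ) = e^(−0.28/0.1459) = 0.1467 → 14.67%.

14.7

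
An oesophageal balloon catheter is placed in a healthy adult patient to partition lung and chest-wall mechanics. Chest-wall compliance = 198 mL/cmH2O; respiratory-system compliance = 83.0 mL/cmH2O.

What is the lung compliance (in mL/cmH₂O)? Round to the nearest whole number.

143

1/CL = 1/Crs − 1/Ccw.
1/CL = 1/83.0 − 1/198 = 0.006998.
CL = 142.9 mL/cmH2O.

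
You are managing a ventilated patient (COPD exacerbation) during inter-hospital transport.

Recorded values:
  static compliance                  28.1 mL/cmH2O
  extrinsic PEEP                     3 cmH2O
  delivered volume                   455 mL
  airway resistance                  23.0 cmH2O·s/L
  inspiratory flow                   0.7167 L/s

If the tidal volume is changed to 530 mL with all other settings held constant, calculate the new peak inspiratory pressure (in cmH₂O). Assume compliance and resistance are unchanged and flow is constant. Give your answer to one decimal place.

PIP = Vt/C + R·V̇ + PEEP (constant-flow equation of motion).
Only the elastic term changes: ΔPIP = ΔVt / C = (530 − 455) / 28.1 = 2.669 cmH2O.
Original PIP = 455/28.1 + 23.0×0.7167 + 3 = 35.676 cmH2O; new PIP = 35.676 + (2.669) = 38.345 cmH2O.

38.3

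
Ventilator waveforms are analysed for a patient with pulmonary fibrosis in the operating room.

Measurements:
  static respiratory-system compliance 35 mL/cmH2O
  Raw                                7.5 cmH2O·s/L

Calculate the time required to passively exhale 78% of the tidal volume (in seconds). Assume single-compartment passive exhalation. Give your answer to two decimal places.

τ = R × C = 7.5 × 35 mL/cmH2O = 7.5 × 0.035 L/cmH2O = 0.2625 s.
Exhaled fraction f = 1 − e^(−t/τ) → t = −τ·ln(1 − f) = −0.2625·ln(0.22) = 0.3975 s.

0.40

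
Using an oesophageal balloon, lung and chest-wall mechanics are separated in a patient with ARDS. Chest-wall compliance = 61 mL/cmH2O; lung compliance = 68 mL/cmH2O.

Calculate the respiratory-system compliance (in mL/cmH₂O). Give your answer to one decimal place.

32.2

Lung and chest wall are elastances in series: 1/Crs = 1/CL + 1/Ccw.
1/Crs = 1/68 + 1/61 = 0.0311.
Crs = 32.154 mL/cmH2O.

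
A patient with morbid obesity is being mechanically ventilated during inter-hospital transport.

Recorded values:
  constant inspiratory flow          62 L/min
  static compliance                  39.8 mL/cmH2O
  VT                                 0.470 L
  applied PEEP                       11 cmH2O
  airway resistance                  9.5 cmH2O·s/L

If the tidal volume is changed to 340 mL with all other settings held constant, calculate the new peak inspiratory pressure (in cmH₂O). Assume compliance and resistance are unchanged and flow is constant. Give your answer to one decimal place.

Flow: 62 L/min ÷ 60 = 1.0333 L/s.
PIP = Vt/C + R·V̇ + PEEP (constant-flow equation of motion).
Only the elastic term changes: ΔPIP = ΔVt / C = (340 − 470) / 39.8 = -3.266 cmH2O.
Original PIP = 470/39.8 + 9.5×1.0333 + 11 = 32.625 cmH2O; new PIP = 32.625 + (-3.266) = 29.359 cmH2O.

29.4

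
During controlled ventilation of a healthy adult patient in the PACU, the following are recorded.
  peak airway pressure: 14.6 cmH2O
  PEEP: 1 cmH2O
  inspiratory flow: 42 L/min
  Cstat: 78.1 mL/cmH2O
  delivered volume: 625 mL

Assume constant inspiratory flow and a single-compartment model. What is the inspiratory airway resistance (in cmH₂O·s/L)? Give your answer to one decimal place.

Flow: 42 L/min ÷ 60 = 0.7 L/s.
Equation of motion (constant flow): PIP = Vt/C + R·V̇ + PEEP.
R·V̇ = PIP − Vt/C − PEEP = 14.6 − 625/78.1 − 1 = 14.6 − 8.003 − 1 = 5.597 cmH2O.
R = 5.597 / 0.7 = 7.996 cmH2O·s/L.

8.0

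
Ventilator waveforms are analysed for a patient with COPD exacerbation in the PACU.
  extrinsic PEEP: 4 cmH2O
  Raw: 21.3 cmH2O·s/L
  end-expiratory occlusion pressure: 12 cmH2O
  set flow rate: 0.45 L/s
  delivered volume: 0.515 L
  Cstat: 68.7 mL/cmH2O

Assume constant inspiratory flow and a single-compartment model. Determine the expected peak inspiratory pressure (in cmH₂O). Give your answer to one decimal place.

Total PEEP = 12 cmH2O (set 4 + intrinsic 8); this is the baseline alveolar pressure.
Equation of motion (constant flow): PIP = Vt/C + R·V̇ + PEEP.
PIP = 515/68.7 + 21.3×0.45 + 12 = 7.496 + 9.585 + 12 = 29.081 cmH2O.

29.1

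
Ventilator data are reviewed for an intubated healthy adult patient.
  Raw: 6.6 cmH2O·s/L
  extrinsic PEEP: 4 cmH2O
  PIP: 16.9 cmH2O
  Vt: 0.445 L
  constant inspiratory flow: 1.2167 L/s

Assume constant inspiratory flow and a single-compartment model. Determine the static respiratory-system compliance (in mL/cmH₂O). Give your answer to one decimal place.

91.4

Equation of motion (constant flow): PIP = Vt/C + R·V̇ + PEEP.
Vt/C = PIP − R·V̇ − PEEP = 16.9 − 6.6×1.2167 − 4 = 16.9 − 8.03 − 4 = 4.87 cmH2O.
C = Vt / 4.87 = 445 / 4.87 = 91.376 mL/cmH2O.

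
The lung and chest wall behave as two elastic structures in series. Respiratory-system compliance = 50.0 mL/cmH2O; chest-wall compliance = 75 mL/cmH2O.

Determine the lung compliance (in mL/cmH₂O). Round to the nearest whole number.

150

1/CL = 1/Crs − 1/Ccw.
1/CL = 1/50.0 − 1/75 = 0.006667.
CL = 149.99 mL/cmH2O.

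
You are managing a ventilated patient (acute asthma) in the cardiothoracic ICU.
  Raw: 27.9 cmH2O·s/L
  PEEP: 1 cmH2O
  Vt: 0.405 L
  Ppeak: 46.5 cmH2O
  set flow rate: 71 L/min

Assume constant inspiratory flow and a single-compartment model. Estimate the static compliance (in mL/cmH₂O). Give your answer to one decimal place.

32.4

Flow: 71 L/min ÷ 60 = 1.1833 L/s.
Equation of motion (constant flow): PIP = Vt/C + R·V̇ + PEEP.
Vt/C = PIP − R·V̇ − PEEP = 46.5 − 27.9×1.1833 − 1 = 46.5 − 33.014 − 1 = 12.486 cmH2O.
C = Vt / 12.486 = 405 / 12.486 = 32.436 mL/cmH2O.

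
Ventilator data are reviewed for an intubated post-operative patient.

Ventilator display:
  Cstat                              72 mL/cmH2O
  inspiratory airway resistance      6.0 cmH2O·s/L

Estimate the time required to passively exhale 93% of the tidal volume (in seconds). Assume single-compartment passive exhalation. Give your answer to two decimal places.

τ = R × C = 6.0 × 72 mL/cmH2O = 6.0 × 0.072 L/cmH2O = 0.432 s.
Exhaled fraction f = 1 − e^(−t/τ) → t = −τ·ln(1 − f) = −0.432·ln(0.07) = 1.149 s.

1.15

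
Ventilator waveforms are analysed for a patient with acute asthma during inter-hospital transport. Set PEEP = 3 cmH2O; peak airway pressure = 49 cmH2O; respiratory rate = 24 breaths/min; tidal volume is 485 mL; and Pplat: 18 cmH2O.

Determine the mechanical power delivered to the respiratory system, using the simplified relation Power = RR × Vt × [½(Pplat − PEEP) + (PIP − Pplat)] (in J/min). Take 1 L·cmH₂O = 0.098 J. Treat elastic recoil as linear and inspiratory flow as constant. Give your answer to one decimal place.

43.9

Per-breath work = Vt × [½(Pplat−PEEP) + (PIP−Pplat)] = 0.485 × [0.5×15.0 + 31.0] = 0.485 × 38.5 = 18.673 L·cmH2O.
Power = 24 × 18.673 = 448.15 L·cmH2O/min.
× 0.098 J/(L·cmH2O) → 43.919 J/min.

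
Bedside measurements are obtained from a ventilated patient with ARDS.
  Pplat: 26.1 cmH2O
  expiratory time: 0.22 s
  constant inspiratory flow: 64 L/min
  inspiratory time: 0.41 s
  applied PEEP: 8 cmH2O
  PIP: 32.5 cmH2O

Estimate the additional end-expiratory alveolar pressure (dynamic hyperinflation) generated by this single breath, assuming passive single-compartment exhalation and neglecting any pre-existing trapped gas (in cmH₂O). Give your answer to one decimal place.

Flow: 64 L/min ÷ 60 = 1.0667 L/s.
Vt = flow × Ti = 1.0667 L/s × 0.41 s × 1000 mL/L = 437.35 mL.
R = (PIP − Pplat)/V̇ = (32.5 − 26.1) / 1.0667 = 6.4/1.0667 = 6.0 cmH2O·s/L.
C = Vt/(Pplat − PEEP) = 437.35 / (26.1 − 8) = 437.35/18.1 = 24.163 mL/cmH2O.
τ = R × C = 6.0 × 0.02416 L/cmH2O = 0.145 s.
Fraction remaining = e^(−Te/τ) = e^(−0.22/0.145) = 0.2193; trapped volume = 437.35 × 0.2193 = 95.911 mL.
Additional alveolar pressure from trapping ≈ V_trapped / C = 95.911 / 24.163 = 3.969 cmH2O.

4.0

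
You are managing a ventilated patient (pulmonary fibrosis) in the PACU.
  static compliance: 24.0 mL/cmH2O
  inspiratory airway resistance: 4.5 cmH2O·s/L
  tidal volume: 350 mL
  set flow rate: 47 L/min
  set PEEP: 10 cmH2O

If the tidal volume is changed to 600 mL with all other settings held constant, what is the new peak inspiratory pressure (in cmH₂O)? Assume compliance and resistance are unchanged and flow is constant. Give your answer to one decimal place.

38.5

Flow: 47 L/min ÷ 60 = 0.7833 L/s.
PIP = Vt/C + R·V̇ + PEEP (constant-flow equation of motion).
Only the elastic term changes: ΔPIP = ΔVt / C = (600 − 350) / 24.0 = 10.417 cmH2O.
Original PIP = 350/24.0 + 4.5×0.7833 + 10 = 28.108 cmH2O; new PIP = 28.108 + (10.417) = 38.525 cmH2O.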